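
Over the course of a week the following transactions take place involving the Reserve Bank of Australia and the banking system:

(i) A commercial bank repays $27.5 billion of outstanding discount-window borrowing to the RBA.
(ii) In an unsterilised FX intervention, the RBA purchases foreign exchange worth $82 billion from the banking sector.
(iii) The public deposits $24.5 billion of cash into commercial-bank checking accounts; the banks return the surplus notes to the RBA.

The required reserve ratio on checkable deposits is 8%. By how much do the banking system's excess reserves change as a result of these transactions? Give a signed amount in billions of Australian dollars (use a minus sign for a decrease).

+$77.04 billion

Discount-window repayment $27.5 billion: reserves −$27.5B, deposits 0.
FX purchase $82 billion: reserves +$82B, deposits 0.
Currency deposit $24.5 billion: reserves +$24.5B, deposits +$24.5B.
Totals: Δreserves = +$79B, Δdeposits = +$24.5B.
Δrequired reserves = 8% × +$24.5B = +$1.96B.
Δexcess reserves = Δreserves − Δrequired = +$79B − (+$1.96B) = +$77.04 billion.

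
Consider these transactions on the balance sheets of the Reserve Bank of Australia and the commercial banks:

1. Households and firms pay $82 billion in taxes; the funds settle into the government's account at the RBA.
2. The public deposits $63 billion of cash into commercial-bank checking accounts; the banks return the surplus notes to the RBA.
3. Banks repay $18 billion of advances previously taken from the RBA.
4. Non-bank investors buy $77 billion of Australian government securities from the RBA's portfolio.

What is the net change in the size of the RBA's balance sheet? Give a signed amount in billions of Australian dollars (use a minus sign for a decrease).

-$95 billion

RBA balance sheet:
  Assets:      Securities −$77B, Loans to banks −$18B
  Liabilities: Bank reserves −$114B, Currency in circulation −$63B, Government deposits +$82B
Change in total RBA assets = -$95 billion.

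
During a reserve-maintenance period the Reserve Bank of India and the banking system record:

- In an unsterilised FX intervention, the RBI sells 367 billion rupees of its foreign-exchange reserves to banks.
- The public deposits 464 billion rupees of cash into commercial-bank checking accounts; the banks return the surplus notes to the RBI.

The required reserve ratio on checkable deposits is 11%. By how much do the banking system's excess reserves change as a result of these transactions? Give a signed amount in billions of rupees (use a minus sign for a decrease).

FX sale 367 billion rupees: reserves −367B, deposits 0.
Currency deposit 464 billion rupees: reserves +464B, deposits +464B.
Totals: Δreserves = +97B, Δdeposits = +464B.
Δrequired reserves = 11% × +464B = +51.04B.
Δexcess reserves = Δreserves − Δrequired = +97B − (+51.04B) = +45.96 billion.

+45.96 billion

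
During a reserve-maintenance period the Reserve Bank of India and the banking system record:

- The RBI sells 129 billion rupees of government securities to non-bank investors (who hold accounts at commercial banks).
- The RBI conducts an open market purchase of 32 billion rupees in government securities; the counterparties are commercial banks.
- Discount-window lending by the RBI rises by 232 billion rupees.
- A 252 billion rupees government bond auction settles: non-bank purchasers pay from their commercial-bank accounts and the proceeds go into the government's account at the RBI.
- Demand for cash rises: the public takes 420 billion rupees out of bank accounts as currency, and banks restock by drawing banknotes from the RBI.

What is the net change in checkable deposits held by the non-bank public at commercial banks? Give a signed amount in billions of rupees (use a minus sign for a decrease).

-801 billion

Asset sale (to non-banks) 129 billion rupees: non-bank counterparties' bank balances fall → −129B.
OMO purchase (from banks) 32 billion rupees: the counterparty is a bank, so public deposits are unchanged → 0.
Discount-window loan 232 billion rupees: the counterparty is a bank, so public deposits are unchanged → 0.
Government account inflow 252 billion rupees: non-bank counterparties' bank balances fall → −252B.
Currency withdrawal 420 billion rupees: non-bank counterparties' bank balances fall → −420B.
Net: −129 + 0 + 0 − 252 − 420 = -801 billion.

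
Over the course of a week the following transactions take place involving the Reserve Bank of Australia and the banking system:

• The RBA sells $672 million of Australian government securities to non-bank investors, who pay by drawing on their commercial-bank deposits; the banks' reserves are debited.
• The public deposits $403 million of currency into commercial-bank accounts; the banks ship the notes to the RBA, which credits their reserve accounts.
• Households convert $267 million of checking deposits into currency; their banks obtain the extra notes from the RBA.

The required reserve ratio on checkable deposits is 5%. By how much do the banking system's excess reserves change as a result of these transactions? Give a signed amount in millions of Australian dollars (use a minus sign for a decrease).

-$509.2 million

Asset sale (to non-banks) $672 million: reserves −$672M, deposits −$672M.
Currency deposit $403 million: reserves +$403M, deposits +$403M.
Currency withdrawal $267 million: reserves −$267M, deposits −$267M.
Totals: Δreserves = −$536M, Δdeposits = −$536M.
Δrequired reserves = 5% × −$536M = −$26.8M.
Δexcess reserves = Δreserves − Δrequired = −$536M − (−$26.8M) = -$509.2 million.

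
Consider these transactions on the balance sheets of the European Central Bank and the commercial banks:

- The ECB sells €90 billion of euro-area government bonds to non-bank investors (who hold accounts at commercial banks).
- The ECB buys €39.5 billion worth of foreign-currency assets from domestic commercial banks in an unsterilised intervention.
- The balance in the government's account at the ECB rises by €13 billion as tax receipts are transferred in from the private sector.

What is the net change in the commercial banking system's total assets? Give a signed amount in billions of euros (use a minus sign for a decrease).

ECB balance sheet:
  Assets:      Securities −€90B, Foreign assets +€39.5B
  Liabilities: Bank reserves −€63.5B, Government deposits +€13B
Commercial banking system:
  Assets:      Reserves at CB −€63.5B, Foreign assets −€39.5B
  Liabilities: Checkable deposits −€103B
Change in total bank assets = -€103 billion.

-€103 billion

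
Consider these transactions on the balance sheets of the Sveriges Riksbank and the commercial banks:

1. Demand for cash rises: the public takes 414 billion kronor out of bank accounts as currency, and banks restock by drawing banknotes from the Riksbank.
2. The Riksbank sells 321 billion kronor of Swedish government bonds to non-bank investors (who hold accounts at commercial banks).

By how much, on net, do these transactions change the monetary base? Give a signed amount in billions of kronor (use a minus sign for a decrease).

-321 billion

Riksbank balance sheet:
  Assets:      Securities −321B
  Liabilities: Bank reserves −735B, Currency in circulation +414B
Commercial banking system:
  Assets:      Reserves at CB −735B
  Liabilities: Checkable deposits −735B
Monetary base = currency + reserves: +414B + (−735B) = -321 billion.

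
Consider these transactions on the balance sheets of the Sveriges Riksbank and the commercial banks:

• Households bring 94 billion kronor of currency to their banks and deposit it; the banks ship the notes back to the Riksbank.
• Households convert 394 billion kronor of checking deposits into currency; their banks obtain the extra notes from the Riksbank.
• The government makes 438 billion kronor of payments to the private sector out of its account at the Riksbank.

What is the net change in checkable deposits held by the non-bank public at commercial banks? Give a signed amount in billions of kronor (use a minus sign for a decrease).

Currency deposit 94 billion kronor: non-bank counterparties' bank balances rise → +94B.
Currency withdrawal 394 billion kronor: non-bank counterparties' bank balances fall → −394B.
Government spending 438 billion kronor: non-bank counterparties' bank balances rise → +438B.
Net: 94 − 394 + 438 = +138 billion.

+138 billion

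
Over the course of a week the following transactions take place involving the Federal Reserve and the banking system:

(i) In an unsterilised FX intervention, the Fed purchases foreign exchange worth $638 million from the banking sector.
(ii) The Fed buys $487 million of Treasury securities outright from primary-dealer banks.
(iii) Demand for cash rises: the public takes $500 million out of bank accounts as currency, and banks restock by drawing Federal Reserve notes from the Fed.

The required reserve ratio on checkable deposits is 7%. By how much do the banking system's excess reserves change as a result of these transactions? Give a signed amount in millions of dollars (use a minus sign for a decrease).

FX purchase $638 million: reserves +$638M, deposits 0.
OMO purchase (from banks) $487 million: reserves +$487M, deposits 0.
Currency withdrawal $500 million: reserves −$500M, deposits −$500M.
Totals: Δreserves = +$625M, Δdeposits = −$500M.
Δrequired reserves = 7% × −$500M = −$35M.
Δexcess reserves = Δreserves − Δrequired = +$625M − (−$35M) = +$660 million.

+$660 million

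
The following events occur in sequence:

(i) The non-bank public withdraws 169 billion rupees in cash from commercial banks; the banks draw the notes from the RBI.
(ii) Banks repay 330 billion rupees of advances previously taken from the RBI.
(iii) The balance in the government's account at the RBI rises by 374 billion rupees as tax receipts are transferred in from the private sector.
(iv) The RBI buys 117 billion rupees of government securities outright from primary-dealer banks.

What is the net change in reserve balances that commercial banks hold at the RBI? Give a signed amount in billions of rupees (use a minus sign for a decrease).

-756 billion

Currency withdrawal 169 billion rupees: banks swap reserves for currency → −169B.
Discount-window repayment 330 billion rupees: repayment is debited from reserves → −330B.
Government account inflow 374 billion rupees: funds move from bank reserves into the government account → −374B.
OMO purchase (from banks) 117 billion rupees: the RBI pays by crediting reserve accounts → +117B.
Net: −169 − 330 − 374 + 117 = -756 billion.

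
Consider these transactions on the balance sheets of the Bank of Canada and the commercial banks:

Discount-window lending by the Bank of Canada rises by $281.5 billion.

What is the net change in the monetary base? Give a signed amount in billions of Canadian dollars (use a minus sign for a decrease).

+$281.5 billion

Discount-window loan $281.5 billion: Bank of Canada balance sheet expands → +$281.5B.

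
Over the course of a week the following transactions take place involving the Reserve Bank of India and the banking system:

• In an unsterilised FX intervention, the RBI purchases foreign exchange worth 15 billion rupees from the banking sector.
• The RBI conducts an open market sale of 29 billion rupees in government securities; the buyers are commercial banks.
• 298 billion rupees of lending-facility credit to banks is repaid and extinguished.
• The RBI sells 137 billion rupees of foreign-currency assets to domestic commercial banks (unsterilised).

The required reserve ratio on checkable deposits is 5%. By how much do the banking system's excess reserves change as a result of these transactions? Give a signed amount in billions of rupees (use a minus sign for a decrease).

FX purchase 15 billion rupees: reserves +15B, deposits 0.
OMO sale (to banks) 29 billion rupees: reserves −29B, deposits 0.
Discount-window repayment 298 billion rupees: reserves −298B, deposits 0.
FX sale 137 billion rupees: reserves −137B, deposits 0.
Totals: Δreserves = −449B, Δdeposits = 0.
Δrequired reserves = 5% × 0 = 0.
Δexcess reserves = Δreserves − Δrequired = −449B − (0) = -449 billion.

-449 billion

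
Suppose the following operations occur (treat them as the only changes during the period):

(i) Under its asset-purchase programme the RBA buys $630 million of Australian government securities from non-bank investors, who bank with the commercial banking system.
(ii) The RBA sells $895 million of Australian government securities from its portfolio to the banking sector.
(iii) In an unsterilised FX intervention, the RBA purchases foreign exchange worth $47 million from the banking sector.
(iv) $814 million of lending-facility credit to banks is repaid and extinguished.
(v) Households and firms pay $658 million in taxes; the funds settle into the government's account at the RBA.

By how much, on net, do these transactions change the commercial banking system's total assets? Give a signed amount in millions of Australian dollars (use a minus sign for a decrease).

Asset purchase (from non-banks) $630 million: bank balance sheets expand → +$630M.
OMO sale (to banks) $895 million: just an asset swap on bank balance sheets → 0.
FX purchase $47 million: just an asset swap on bank balance sheets → 0.
Discount-window repayment $814 million: bank balance sheets shrink → −$814M.
Government account inflow $658 million: bank balance sheets shrink → −$658M.
Net: 630 + 0 + 0 − 814 − 658 = -$842 million.

-$842 million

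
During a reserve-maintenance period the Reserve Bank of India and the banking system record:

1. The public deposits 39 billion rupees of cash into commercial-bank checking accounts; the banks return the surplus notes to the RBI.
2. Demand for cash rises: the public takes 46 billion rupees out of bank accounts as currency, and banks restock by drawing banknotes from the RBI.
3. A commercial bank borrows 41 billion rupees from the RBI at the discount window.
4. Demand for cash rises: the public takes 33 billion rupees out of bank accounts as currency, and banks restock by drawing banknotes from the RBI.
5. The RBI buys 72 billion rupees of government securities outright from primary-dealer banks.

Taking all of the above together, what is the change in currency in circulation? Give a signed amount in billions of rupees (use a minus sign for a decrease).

RBI balance sheet:
  Assets:      Securities +72B, Loans to banks +41B
  Liabilities: Bank reserves +73B, Currency in circulation +40B
So the change in currency in circulation is +40 billion.

+40 billion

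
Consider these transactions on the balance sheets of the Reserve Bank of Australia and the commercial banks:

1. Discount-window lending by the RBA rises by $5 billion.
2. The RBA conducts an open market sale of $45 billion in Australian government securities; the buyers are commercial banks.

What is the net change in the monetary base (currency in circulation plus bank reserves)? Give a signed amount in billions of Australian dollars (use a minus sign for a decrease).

-$40 billion

Discount-window loan $5 billion: RBA balance sheet expands → +$5B.
OMO sale (to banks) $45 billion: RBA balance sheet contracts → −$45B.
Net: 5 − 45 = -$40 billion.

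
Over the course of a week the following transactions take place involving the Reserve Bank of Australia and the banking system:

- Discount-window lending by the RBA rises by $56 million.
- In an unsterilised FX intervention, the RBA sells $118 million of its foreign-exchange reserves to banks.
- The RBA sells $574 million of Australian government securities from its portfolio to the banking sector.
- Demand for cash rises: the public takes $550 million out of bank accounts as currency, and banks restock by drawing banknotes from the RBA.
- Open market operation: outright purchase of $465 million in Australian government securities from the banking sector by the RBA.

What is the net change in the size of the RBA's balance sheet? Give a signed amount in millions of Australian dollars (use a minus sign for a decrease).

RBA balance sheet:
  Assets:      Securities −$109M, Loans to banks +$56M, Foreign assets −$118M
  Liabilities: Bank reserves −$721M, Currency in circulation +$550M
Change in total RBA assets = -$171 million.

-$171 million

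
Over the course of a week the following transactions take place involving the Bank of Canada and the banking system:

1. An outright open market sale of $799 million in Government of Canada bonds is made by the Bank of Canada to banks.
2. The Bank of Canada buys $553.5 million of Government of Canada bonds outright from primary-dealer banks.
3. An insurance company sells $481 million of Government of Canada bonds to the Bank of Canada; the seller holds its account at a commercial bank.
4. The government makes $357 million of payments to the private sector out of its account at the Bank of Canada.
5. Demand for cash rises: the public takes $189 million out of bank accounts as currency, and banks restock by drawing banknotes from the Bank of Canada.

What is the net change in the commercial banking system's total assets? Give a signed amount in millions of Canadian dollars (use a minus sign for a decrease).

+$649 million

Bank of Canada balance sheet:
  Assets:      Securities +$235.5M
  Liabilities: Bank reserves +$403.5M, Currency in circulation +$189M, Government deposits −$357M
Commercial banking system:
  Assets:      Reserves at CB +$403.5M, Securities +$245.5M
  Liabilities: Checkable deposits +$649M
Change in total bank assets = +$649 million.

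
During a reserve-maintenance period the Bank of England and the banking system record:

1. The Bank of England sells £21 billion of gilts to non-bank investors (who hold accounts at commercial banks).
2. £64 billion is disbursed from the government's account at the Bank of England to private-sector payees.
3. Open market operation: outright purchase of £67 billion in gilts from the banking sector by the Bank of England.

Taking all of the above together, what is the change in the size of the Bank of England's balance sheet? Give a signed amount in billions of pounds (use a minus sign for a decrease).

Asset sale (to non-banks) £21 billion: a Bank of England asset is shed → −£21B.
Government spending £64 billion: only the composition of liabilities changes → 0.
OMO purchase (from banks) £67 billion: a Bank of England asset is acquired → +£67B.
Net: −21 + 0 + 67 = +£46 billion.

+£46 billion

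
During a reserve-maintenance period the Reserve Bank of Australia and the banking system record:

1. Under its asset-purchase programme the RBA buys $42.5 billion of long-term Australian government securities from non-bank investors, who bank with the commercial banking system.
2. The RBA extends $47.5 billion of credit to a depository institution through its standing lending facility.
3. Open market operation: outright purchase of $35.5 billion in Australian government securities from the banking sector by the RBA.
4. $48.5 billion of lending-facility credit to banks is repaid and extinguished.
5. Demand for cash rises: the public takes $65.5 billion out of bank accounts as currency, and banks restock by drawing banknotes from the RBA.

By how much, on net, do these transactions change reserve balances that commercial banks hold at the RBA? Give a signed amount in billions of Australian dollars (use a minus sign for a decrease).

Asset purchase (from non-banks) $42.5 billion: the RBA pays by crediting reserve accounts → +$42.5B.
Discount-window loan $47.5 billion: the loan is credited to the bank's reserve account → +$47.5B.
OMO purchase (from banks) $35.5 billion: the RBA pays by crediting reserve accounts → +$35.5B.
Discount-window repayment $48.5 billion: repayment is debited from reserves → −$48.5B.
Currency withdrawal $65.5 billion: banks swap reserves for currency → −$65.5B.
Net: 42.5 + 47.5 + 35.5 − 48.5 − 65.5 = +$11.5 billion.

+$11.5 billion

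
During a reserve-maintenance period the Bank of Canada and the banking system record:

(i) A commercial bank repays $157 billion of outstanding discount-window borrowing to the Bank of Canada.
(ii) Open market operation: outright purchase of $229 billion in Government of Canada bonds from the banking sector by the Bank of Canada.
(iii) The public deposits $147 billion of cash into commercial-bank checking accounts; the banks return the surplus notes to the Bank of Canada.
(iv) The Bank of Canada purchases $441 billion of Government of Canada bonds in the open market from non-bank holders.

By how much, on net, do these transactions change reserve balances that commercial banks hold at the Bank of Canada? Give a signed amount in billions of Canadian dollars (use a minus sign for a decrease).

Bank of Canada balance sheet:
  Assets:      Securities +$670B, Loans to banks −$157B
  Liabilities: Bank reserves +$660B, Currency in circulation −$147B
So the change in reserve balances that commercial banks hold at the Bank of Canada is +$660 billion.

+$660 billion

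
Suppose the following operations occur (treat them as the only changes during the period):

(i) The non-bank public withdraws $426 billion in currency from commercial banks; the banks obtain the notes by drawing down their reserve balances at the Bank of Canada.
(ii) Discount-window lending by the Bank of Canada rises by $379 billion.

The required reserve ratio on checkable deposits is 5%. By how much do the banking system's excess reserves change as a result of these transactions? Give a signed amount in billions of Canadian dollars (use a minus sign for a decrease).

-$25.7 billion

Currency withdrawal $426 billion: reserves −$426B, deposits −$426B.
Discount-window loan $379 billion: reserves +$379B, deposits 0.
Totals: Δreserves = −$47B, Δdeposits = −$426B.
Δrequired reserves = 5% × −$426B = −$21.3B.
Δexcess reserves = Δreserves − Δrequired = −$47B − (−$21.3B) = -$25.7 billion.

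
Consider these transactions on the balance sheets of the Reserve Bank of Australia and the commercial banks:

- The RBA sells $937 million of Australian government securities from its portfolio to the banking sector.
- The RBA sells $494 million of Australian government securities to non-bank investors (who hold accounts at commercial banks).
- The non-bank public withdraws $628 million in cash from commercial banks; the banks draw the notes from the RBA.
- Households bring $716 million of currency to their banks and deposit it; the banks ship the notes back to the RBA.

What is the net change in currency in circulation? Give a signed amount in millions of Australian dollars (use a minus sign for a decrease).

OMO sale (to banks) $937 million: no currency enters or leaves circulation → 0.
Asset sale (to non-banks) $494 million: no currency enters or leaves circulation → 0.
Currency withdrawal $628 million: notes leave the central bank → +$628M.
Currency deposit $716 million: notes return to the central bank → −$716M.
Net: 0 + 0 + 628 − 716 = -$88 million.

-$88 million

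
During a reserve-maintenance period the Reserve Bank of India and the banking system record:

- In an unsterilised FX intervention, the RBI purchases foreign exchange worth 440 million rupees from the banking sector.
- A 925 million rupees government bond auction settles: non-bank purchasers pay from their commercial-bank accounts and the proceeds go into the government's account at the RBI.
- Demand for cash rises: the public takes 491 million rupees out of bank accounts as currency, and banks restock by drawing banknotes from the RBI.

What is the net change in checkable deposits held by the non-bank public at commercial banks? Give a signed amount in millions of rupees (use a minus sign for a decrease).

-1416 million

RBI balance sheet:
  Assets:      Foreign assets +440M
  Liabilities: Bank reserves −976M, Currency in circulation +491M, Government deposits +925M
Commercial banking system:
  Assets:      Reserves at CB −976M, Foreign assets −440M
  Liabilities: Checkable deposits −1416M
So the change in checkable deposits held by the non-bank public at commercial banks is -1416 million.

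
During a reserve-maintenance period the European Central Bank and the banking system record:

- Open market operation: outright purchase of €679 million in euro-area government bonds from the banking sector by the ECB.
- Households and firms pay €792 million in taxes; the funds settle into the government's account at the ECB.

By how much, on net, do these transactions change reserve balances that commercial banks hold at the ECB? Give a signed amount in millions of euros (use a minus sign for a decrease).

-€113 million

OMO purchase (from banks) €679 million: the ECB pays by crediting reserve accounts → +€679M.
Government account inflow €792 million: funds move from bank reserves into the government account → −€792M.
Net: 679 − 792 = -€113 million.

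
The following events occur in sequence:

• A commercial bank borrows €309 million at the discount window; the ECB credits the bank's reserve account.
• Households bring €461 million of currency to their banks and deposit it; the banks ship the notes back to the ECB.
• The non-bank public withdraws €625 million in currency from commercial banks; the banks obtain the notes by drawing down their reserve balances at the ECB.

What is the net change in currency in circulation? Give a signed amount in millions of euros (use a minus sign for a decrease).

+€164 million

Discount-window loan €309 million: no currency enters or leaves circulation → 0.
Currency deposit €461 million: notes return to the central bank → −€461M.
Currency withdrawal €625 million: notes leave the central bank → +€625M.
Net: 0 − 461 + 625 = +€164 million.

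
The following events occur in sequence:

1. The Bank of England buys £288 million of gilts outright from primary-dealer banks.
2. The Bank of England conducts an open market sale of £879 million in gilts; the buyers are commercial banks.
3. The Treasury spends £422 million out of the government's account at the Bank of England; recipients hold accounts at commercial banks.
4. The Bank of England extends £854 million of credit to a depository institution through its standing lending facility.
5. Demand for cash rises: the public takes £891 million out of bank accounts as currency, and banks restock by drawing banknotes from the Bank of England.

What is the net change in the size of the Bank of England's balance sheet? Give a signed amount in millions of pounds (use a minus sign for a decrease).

+£263 million

OMO purchase (from banks) £288 million: a Bank of England asset is acquired → +£288M.
OMO sale (to banks) £879 million: a Bank of England asset is shed → −£879M.
Government spending £422 million: only the composition of liabilities changes → 0.
Discount-window loan £854 million: a Bank of England asset is acquired → +£854M.
Currency withdrawal £891 million: only the composition of liabilities changes → 0.
Net: 288 − 879 + 0 + 854 + 0 = +£263 million.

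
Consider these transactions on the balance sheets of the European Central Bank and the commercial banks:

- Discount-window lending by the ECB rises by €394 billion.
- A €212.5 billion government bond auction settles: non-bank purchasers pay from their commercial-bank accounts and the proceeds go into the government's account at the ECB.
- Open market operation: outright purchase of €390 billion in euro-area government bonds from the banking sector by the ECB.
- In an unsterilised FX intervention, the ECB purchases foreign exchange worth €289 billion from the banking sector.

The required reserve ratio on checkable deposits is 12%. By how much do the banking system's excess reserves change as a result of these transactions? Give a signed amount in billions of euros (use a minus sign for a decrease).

Discount-window loan €394 billion: reserves +€394B, deposits 0.
Government account inflow €212.5 billion: reserves −€212.5B, deposits −€212.5B.
OMO purchase (from banks) €390 billion: reserves +€390B, deposits 0.
FX purchase €289 billion: reserves +€289B, deposits 0.
Totals: Δreserves = +€860.5B, Δdeposits = −€212.5B.
Δrequired reserves = 12% × −€212.5B = −€25.5B.
Δexcess reserves = Δreserves − Δrequired = +€860.5B − (−€25.5B) = +€886 billion.

+€886 billion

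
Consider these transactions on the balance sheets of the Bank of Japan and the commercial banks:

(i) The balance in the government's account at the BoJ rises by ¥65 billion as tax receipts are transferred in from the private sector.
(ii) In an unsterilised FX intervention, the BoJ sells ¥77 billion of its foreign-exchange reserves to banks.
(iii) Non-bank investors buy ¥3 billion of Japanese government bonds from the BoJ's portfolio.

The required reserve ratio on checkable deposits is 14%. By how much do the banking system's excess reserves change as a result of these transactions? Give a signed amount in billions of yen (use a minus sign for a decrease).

-¥135.48 billion

Government account inflow ¥65 billion: reserves −¥65B, deposits −¥65B.
FX sale ¥77 billion: reserves −¥77B, deposits 0.
Asset sale (to non-banks) ¥3 billion: reserves −¥3B, deposits −¥3B.
Totals: Δreserves = −¥145B, Δdeposits = −¥68B.
Δrequired reserves = 14% × −¥68B = −¥9.52B.
Δexcess reserves = Δreserves − Δrequired = −¥145B − (−¥9.52B) = -¥135.48 billion.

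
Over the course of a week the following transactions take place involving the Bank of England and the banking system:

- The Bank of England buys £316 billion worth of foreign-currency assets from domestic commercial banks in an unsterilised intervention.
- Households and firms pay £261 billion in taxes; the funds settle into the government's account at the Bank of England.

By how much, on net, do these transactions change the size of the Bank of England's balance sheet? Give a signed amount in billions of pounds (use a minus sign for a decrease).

+£316 billion

Bank of England balance sheet:
  Assets:      Foreign assets +£316B
  Liabilities: Bank reserves +£55B, Government deposits +£261B
Change in total Bank of England assets = +£316 billion.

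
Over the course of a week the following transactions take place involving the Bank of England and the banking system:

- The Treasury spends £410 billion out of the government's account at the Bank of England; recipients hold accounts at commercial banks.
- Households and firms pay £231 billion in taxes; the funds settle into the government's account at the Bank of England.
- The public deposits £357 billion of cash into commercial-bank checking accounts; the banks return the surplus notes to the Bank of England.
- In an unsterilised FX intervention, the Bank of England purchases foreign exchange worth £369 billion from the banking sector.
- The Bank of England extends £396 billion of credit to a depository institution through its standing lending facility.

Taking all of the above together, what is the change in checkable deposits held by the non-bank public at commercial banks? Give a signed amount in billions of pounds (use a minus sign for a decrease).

Government spending £410 billion: non-bank counterparties' bank balances rise → +£410B.
Government account inflow £231 billion: non-bank counterparties' bank balances fall → −£231B.
Currency deposit £357 billion: non-bank counterparties' bank balances rise → +£357B.
FX purchase £369 billion: the counterparty is a bank, so public deposits are unchanged → 0.
Discount-window loan £396 billion: the counterparty is a bank, so public deposits are unchanged → 0.
Net: 410 − 231 + 357 + 0 + 0 = +£536 billion.

+£536 billion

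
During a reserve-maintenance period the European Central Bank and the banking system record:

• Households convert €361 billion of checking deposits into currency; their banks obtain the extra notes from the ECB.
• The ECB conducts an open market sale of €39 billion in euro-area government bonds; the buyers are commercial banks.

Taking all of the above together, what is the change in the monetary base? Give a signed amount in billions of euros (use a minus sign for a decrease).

ECB balance sheet:
  Assets:      Securities −€39B
  Liabilities: Bank reserves −€400B, Currency in circulation +€361B
Monetary base = currency + reserves: +€361B + (−€400B) = -€39 billion.

-€39 billion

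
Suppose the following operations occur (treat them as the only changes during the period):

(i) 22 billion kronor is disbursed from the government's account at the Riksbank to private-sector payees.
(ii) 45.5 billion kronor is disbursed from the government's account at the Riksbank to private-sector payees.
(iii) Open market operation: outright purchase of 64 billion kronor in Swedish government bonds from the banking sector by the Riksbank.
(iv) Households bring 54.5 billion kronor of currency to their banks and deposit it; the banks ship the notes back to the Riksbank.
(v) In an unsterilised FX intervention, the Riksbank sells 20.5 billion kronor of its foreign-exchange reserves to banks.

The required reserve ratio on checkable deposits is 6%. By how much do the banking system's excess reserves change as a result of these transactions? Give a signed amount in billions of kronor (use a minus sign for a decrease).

Government spending 22 billion kronor: reserves +22B, deposits +22B.
Government spending 45.5 billion kronor: reserves +45.5B, deposits +45.5B.
OMO purchase (from banks) 64 billion kronor: reserves +64B, deposits 0.
Currency deposit 54.5 billion kronor: reserves +54.5B, deposits +54.5B.
FX sale 20.5 billion kronor: reserves −20.5B, deposits 0.
Totals: Δreserves = +165.5B, Δdeposits = +122B.
Δrequired reserves = 6% × +122B = +7.32B.
Δexcess reserves = Δreserves − Δrequired = +165.5B − (+7.32B) = +158.18 billion.

+158.18 billion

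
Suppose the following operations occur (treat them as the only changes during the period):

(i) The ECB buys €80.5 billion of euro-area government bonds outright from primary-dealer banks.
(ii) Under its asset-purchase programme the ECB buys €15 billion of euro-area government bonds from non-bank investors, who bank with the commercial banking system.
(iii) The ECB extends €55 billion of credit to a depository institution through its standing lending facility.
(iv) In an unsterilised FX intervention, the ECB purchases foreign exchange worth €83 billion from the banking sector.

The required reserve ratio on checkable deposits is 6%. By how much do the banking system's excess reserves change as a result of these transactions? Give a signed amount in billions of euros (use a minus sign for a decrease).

OMO purchase (from banks) €80.5 billion: reserves +€80.5B, deposits 0.
Asset purchase (from non-banks) €15 billion: reserves +€15B, deposits +€15B.
Discount-window loan €55 billion: reserves +€55B, deposits 0.
FX purchase €83 billion: reserves +€83B, deposits 0.
Totals: Δreserves = +€233.5B, Δdeposits = +€15B.
Δrequired reserves = 6% × +€15B = +€0.9B.
Δexcess reserves = Δreserves − Δrequired = +€233.5B − (+€0.9B) = +€232.6 billion.

+€232.6 billion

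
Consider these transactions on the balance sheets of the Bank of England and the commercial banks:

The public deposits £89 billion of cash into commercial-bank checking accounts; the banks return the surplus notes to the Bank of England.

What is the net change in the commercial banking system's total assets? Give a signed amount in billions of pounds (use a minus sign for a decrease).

Currency deposit £89 billion: bank balance sheets expand → +£89B.

+£89 billion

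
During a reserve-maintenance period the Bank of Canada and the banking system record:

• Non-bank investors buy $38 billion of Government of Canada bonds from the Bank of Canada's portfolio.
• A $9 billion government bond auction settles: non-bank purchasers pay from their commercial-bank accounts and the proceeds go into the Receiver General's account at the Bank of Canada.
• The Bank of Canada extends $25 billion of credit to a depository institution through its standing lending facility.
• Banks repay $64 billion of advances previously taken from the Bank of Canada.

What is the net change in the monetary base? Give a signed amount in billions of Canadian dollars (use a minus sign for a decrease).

-$86 billion

Bank of Canada balance sheet:
  Assets:      Securities −$38B, Loans to banks −$39B
  Liabilities: Bank reserves −$86B, Government deposits +$9B
Monetary base = currency + reserves: 0 + (−$86B) = -$86 billion.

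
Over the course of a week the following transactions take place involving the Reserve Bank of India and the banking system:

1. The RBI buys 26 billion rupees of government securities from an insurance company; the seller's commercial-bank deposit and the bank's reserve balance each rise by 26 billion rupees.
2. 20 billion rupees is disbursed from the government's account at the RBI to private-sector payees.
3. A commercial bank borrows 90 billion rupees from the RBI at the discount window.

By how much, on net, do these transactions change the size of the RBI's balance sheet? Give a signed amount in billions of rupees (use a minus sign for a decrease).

+116 billion

RBI balance sheet:
  Assets:      Securities +26B, Loans to banks +90B
  Liabilities: Bank reserves +136B, Government deposits −20B
Commercial banking system:
  Assets:      Reserves at CB +136B
  Liabilities: Checkable deposits +46B, Borrowings from CB +90B
Change in total RBI assets = +116 billion.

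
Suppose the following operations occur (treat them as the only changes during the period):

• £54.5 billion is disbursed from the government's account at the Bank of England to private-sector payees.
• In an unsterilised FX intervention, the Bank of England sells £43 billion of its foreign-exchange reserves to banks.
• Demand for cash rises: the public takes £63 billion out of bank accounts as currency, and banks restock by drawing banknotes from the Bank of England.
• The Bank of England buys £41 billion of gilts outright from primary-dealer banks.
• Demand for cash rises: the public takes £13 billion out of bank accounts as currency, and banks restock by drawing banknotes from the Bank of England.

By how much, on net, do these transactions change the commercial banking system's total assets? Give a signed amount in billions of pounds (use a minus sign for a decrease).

Government spending £54.5 billion: bank balance sheets expand → +£54.5B.
FX sale £43 billion: just an asset swap on bank balance sheets → 0.
Currency withdrawal £63 billion: bank balance sheets shrink → −£63B.
OMO purchase (from banks) £41 billion: just an asset swap on bank balance sheets → 0.
Currency withdrawal £13 billion: bank balance sheets shrink → −£13B.
Net: 54.5 + 0 − 63 + 0 − 13 = -£21.5 billion.

-£21.5 billion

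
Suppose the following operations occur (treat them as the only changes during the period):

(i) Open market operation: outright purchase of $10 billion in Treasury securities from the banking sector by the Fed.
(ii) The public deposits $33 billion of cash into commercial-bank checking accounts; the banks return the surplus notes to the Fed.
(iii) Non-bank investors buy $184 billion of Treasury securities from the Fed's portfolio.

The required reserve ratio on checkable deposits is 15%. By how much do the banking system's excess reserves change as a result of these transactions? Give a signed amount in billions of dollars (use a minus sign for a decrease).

OMO purchase (from banks) $10 billion: reserves +$10B, deposits 0.
Currency deposit $33 billion: reserves +$33B, deposits +$33B.
Asset sale (to non-banks) $184 billion: reserves −$184B, deposits −$184B.
Totals: Δreserves = −$141B, Δdeposits = −$151B.
Δrequired reserves = 15% × −$151B = −$22.65B.
Δexcess reserves = Δreserves − Δrequired = −$141B − (−$22.65B) = -$118.35 billion.

-$118.35 billion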